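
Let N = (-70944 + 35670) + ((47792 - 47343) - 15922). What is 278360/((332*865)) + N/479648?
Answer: 5947064691/6887265632 ≈ 0.86349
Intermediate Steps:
N = -50747 (N = -35274 + (449 - 15922) = -35274 - 15473 = -50747)
278360/((332*865)) + N/479648 = 278360/((332*865)) - 50747/479648 = 278360/287180 - 50747*1/479648 = 278360*(1/287180) - 50747/479648 = 13918/14359 - 50747/479648 = 5947064691/6887265632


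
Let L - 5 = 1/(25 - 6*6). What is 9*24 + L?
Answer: 2430/11 ≈ 220.91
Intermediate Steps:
L = 54/11 (L = 5 + 1/(25 - 6*6) = 5 + 1/(25 - 36) = 5 + 1/(-11) = 5 - 1/11 = 54/11 ≈ 4.9091)
9*24 + L = 9*24 + 54/11 = 216 + 54/11 = 2430/11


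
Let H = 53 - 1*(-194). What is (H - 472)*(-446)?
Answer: 100350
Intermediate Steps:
H = 247 (H = 53 + 194 = 247)
(H - 472)*(-446) = (247 - 472)*(-446) = -225*(-446) = 100350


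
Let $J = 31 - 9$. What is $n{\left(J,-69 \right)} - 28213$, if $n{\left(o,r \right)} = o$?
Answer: $-28191$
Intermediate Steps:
$J = 22$ ($J = 31 - 9 = 22$)
$n{\left(J,-69 \right)} - 28213 = 22 - 28213 = -28191$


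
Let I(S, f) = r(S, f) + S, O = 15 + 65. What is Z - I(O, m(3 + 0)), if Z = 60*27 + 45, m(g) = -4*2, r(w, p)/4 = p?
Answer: 1617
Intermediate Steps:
r(w, p) = 4*p
O = 80
m(g) = -8
I(S, f) = S + 4*f (I(S, f) = 4*f + S = S + 4*f)
Z = 1665 (Z = 1620 + 45 = 1665)
Z - I(O, m(3 + 0)) = 1665 - (80 + 4*(-8)) = 1665 - (80 - 32) = 1665 - 1*48 = 1665 - 48 = 1617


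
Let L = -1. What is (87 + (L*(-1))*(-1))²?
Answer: 7396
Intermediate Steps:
(87 + (L*(-1))*(-1))² = (87 - 1*(-1)*(-1))² = (87 + 1*(-1))² = (87 - 1)² = 86² = 7396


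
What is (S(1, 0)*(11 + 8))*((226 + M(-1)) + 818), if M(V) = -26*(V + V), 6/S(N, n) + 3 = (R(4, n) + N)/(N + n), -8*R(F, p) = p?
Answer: -62472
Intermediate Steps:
R(F, p) = -p/8
S(N, n) = 6/(-3 + (N - n/8)/(N + n)) (S(N, n) = 6/(-3 + (-n/8 + N)/(N + n)) = 6/(-3 + (N - n/8)/(N + n)))
M(V) = -52*V
(S(1, 0)*(11 + 8))*((226 + M(-1)) + 818) = ((48*(-1*1 - 1*0)/(16*1 + 25*0))*(11 + 8))*((226 - 52*(-1)) + 818) = ((48*(-1 + 0)/(16 + 0))*19)*((226 + 52) + 818) = ((48*(-1)/16)*19)*(278 + 818) = ((48*(1/16)*(-1))*19)*1096 = -3*19*1096 = -57*1096 = -62472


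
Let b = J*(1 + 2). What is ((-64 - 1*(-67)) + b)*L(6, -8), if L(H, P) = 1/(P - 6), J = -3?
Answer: 3/7 ≈ 0.42857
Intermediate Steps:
L(H, P) = 1/(-6 + P)
b = -9 (b = -3*(1 + 2) = -3*3 = -9)
((-64 - 1*(-67)) + b)*L(6, -8) = ((-64 - 1*(-67)) - 9)/(-6 - 8) = ((-64 + 67) - 9)/(-14) = (3 - 9)*(-1/14) = -6*(-1/14) = 3/7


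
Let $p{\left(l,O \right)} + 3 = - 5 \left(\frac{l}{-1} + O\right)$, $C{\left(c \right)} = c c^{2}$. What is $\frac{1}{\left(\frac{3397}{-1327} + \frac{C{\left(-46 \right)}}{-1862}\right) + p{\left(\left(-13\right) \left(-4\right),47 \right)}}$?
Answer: $\frac{1235437}{88599443} \approx 0.013944$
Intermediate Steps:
$C{\left(c \right)} = c^{3}$
$p{\left(l,O \right)} = -3 - 5 O + 5 l$ ($p{\left(l,O \right)} = -3 - 5 \left(\frac{l}{-1} + O\right) = -3 - 5 \left(l \left(-1\right) + O\right) = -3 - 5 \left(- l + O\right) = -3 - 5 \left(O - l\right) = -3 - \left(- 5 l + 5 O\right) = -3 - 5 O + 5 l$)
$\frac{1}{\left(\frac{3397}{-1327} + \frac{C{\left(-46 \right)}}{-1862}\right) + p{\left(\left(-13\right) \left(-4\right),47 \right)}} = \frac{1}{\left(\frac{3397}{-1327} + \frac{\left(-46\right)^{3}}{-1862}\right) - \left(238 - \left(-65\right) \left(-4\right)\right)} = \frac{1}{\left(3397 \left(- \frac{1}{1327}\right) - - \frac{48668}{931}\right) - -22} = \frac{1}{\left(- \frac{3397}{1327} + \frac{48668}{931}\right) - -22} = \frac{1}{\frac{61419829}{1235437} + 22} = \frac{1}{\frac{88599443}{1235437}} = \frac{1235437}{88599443}$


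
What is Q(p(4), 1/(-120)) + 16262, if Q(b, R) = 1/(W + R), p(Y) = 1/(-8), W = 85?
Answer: 165856258/10199 ≈ 16262.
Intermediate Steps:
p(Y) = -⅛
Q(b, R) = 1/(85 + R)
Q(p(4), 1/(-120)) + 16262 = 1/(85 + 1/(-120)) + 16262 = 1/(85 - 1/120) + 16262 = 1/(10199/120) + 16262 = 120/10199 + 16262 = 165856258/10199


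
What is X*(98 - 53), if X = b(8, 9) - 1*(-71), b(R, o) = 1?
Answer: 3240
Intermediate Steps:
X = 72 (X = 1 - 1*(-71) = 1 + 71 = 72)
X*(98 - 53) = 72*(98 - 53) = 72*45 = 3240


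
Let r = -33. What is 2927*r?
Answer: -96591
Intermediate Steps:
2927*r = 2927*(-33) = -96591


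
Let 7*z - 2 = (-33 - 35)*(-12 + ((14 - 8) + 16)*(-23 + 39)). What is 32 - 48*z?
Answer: 1109888/7 ≈ 1.5856e+5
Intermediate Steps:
z = -23118/7 (z = 2/7 + ((-33 - 35)*(-12 + ((14 - 8) + 16)*(-23 + 39)))/7 = 2/7 + (-68*(-12 + (6 + 16)*16))/7 = 2/7 + (-68*(-12 + 22*16))/7 = 2/7 + (-68*(-12 + 352))/7 = 2/7 + (-68*340)/7 = 2/7 + (⅐)*(-23120) = 2/7 - 23120/7 = -23118/7 ≈ -3302.6)
32 - 48*z = 32 - 48*(-23118/7) = 32 + 1109664/7 = 1109888/7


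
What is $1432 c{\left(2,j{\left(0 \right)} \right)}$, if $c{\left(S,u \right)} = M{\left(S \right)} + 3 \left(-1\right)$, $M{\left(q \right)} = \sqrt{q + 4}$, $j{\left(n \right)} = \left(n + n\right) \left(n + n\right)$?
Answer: $-4296 + 1432 \sqrt{6} \approx -788.33$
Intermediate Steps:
$j{\left(n \right)} = 4 n^{2}$ ($j{\left(n \right)} = 2 n 2 n = 4 n^{2}$)
$M{\left(q \right)} = \sqrt{4 + q}$
$c{\left(S,u \right)} = -3 + \sqrt{4 + S}$ ($c{\left(S,u \right)} = \sqrt{4 + S} + 3 \left(-1\right) = \sqrt{4 + S} - 3 = -3 + \sqrt{4 + S}$)
$1432 c{\left(2,j{\left(0 \right)} \right)} = 1432 \left(-3 + \sqrt{4 + 2}\right) = 1432 \left(-3 + \sqrt{6}\right) = -4296 + 1432 \sqrt{6}$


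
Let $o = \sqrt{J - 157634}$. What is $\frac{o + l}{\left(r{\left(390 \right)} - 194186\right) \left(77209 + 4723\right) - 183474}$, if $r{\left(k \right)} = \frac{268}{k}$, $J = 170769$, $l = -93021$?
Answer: $\frac{18139095}{3102484032182} - \frac{195 \sqrt{13135}}{3102484032182} \approx 5.8394 \cdot 10^{-6}$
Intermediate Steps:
$o = \sqrt{13135}$ ($o = \sqrt{170769 - 157634} = \sqrt{13135} \approx 114.61$)
$\frac{o + l}{\left(r{\left(390 \right)} - 194186\right) \left(77209 + 4723\right) - 183474} = \frac{\sqrt{13135} - 93021}{\left(\frac{268}{390} - 194186\right) \left(77209 + 4723\right) - 183474} = \frac{-93021 + \sqrt{13135}}{\left(268 \cdot \frac{1}{390} - 194186\right) 81932 - 183474} = \frac{-93021 + \sqrt{13135}}{\left(\frac{134}{195} - 194186\right) 81932 - 183474} = \frac{-93021 + \sqrt{13135}}{\left(- \frac{37866136}{195}\right) 81932 - 183474} = \frac{-93021 + \sqrt{13135}}{- \frac{3102448254752}{195} - 183474} = \frac{-93021 + \sqrt{13135}}{- \frac{3102484032182}{195}} = \left(-93021 + \sqrt{13135}\right) \left(- \frac{195}{3102484032182}\right) = \frac{18139095}{3102484032182} - \frac{195 \sqrt{13135}}{3102484032182}$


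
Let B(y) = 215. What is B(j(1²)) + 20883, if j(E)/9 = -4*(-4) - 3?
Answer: 21098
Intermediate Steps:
j(E) = 117 (j(E) = 9*(-4*(-4) - 3) = 9*(16 - 3) = 9*13 = 117)
B(j(1²)) + 20883 = 215 + 20883 = 21098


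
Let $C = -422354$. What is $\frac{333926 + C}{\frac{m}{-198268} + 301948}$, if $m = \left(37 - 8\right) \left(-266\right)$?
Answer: $- \frac{1252317336}{4276188127} \approx -0.29286$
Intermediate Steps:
$m = -7714$ ($m = 29 \left(-266\right) = -7714$)
$\frac{333926 + C}{\frac{m}{-198268} + 301948} = \frac{333926 - 422354}{- \frac{7714}{-198268} + 301948} = - \frac{88428}{\left(-7714\right) \left(- \frac{1}{198268}\right) + 301948} = - \frac{88428}{\frac{551}{14162} + 301948} = - \frac{88428}{\frac{4276188127}{14162}} = \left(-88428\right) \frac{14162}{4276188127} = - \frac{1252317336}{4276188127}$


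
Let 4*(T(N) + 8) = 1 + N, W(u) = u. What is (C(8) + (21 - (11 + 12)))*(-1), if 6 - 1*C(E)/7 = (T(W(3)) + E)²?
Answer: -33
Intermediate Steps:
T(N) = -31/4 + N/4 (T(N) = -8 + (1 + N)/4 = -8 + (¼ + N/4) = -31/4 + N/4)
C(E) = 42 - 7*(-7 + E)² (C(E) = 42 - 7*((-31/4 + (¼)*3) + E)² = 42 - 7*((-31/4 + ¾) + E)² = 42 - 7*(-7 + E)²)
(C(8) + (21 - (11 + 12)))*(-1) = ((42 - 7*(-7 + 8)²) + (21 - (11 + 12)))*(-1) = ((42 - 7*1²) + (21 - 1*23))*(-1) = ((42 - 7*1) + (21 - 23))*(-1) = ((42 - 7) - 2)*(-1) = (35 - 2)*(-1) = 33*(-1) = -33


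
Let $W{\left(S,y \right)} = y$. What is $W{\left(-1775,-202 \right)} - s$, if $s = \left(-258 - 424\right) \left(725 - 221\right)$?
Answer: $343526$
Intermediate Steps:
$s = -343728$ ($s = \left(-258 - 424\right) 504 = \left(-682\right) 504 = -343728$)
$W{\left(-1775,-202 \right)} - s = -202 - -343728 = -202 + 343728 = 343526$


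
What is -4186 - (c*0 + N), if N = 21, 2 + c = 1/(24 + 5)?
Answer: -4207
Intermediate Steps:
c = -57/29 (c = -2 + 1/(24 + 5) = -2 + 1/29 = -57/29 ≈ -1.9655)
-4186 - (c*0 + N) = -4186 - (-57/29*0 + 21) = -4186 - (0 + 21) = -4186 - 1*21 = -4186 - 21 = -4207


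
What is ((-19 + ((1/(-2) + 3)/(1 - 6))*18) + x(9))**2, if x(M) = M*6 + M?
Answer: 1225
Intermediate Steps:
x(M) = 7*M (x(M) = 6*M + M = 7*M)
((-19 + ((1/(-2) + 3)/(1 - 6))*18) + x(9))**2 = ((-19 + ((1/(-2) + 3)/(1 - 6))*18) + 7*9)**2 = ((-19 + ((-1/2 + 3)/(-5))*18) + 63)**2 = ((-19 + ((5/2)*(-1/5))*18) + 63)**2 = ((-19 - 1/2*18) + 63)**2 = ((-19 - 9) + 63)**2 = (-28 + 63)**2 = 35**2 = 1225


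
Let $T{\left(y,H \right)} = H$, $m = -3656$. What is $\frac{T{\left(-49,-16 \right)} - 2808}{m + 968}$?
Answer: $\frac{353}{336} \approx 1.0506$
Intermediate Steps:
$\frac{T{\left(-49,-16 \right)} - 2808}{m + 968} = \frac{-16 - 2808}{-3656 + 968} = - \frac{2824}{-2688} = \left(-2824\right) \left(- \frac{1}{2688}\right) = \frac{353}{336}$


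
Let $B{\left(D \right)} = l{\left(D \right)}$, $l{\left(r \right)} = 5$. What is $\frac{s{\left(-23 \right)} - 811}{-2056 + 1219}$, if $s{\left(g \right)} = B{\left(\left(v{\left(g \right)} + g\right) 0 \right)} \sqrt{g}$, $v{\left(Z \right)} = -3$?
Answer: $\frac{811}{837} - \frac{5 i \sqrt{23}}{837} \approx 0.96894 - 0.028649 i$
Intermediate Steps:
$B{\left(D \right)} = 5$
$s{\left(g \right)} = 5 \sqrt{g}$
$\frac{s{\left(-23 \right)} - 811}{-2056 + 1219} = \frac{5 \sqrt{-23} - 811}{-2056 + 1219} = \frac{5 i \sqrt{23} - 811}{-837} = \left(5 i \sqrt{23} - 811\right) \left(- \frac{1}{837}\right) = \left(-811 + 5 i \sqrt{23}\right) \left(- \frac{1}{837}\right) = \frac{811}{837} - \frac{5 i \sqrt{23}}{837}$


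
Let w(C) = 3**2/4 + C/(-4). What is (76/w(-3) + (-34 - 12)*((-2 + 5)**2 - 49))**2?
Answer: 31315216/9 ≈ 3.4795e+6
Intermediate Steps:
w(C) = 9/4 - C/4 (w(C) = 9*(1/4) + C*(-1/4) = 9/4 - C/4)
(76/w(-3) + (-34 - 12)*((-2 + 5)**2 - 49))**2 = (76/(9/4 - 1/4*(-3)) + (-34 - 12)*((-2 + 5)**2 - 49))**2 = (76/(9/4 + 3/4) - 46*(3**2 - 49))**2 = (76/3 - 46*(9 - 49))**2 = (76*(1/3) - 46*(-40))**2 = (76/3 + 1840)**2 = (5596/3)**2 = 31315216/9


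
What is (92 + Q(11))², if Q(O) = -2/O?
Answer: 1020100/121 ≈ 8430.6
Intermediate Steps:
(92 + Q(11))² = (92 - 2/11)² = (1010/11)² = 1020100/121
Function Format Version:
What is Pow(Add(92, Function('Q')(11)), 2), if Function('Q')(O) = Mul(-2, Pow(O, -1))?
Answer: Rational(1020100, 121) ≈ 8430.6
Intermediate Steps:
Pow(Add(92, Function('Q')(11)), 2) = Pow(Add(92, Mul(-2, Pow(11, -1))), 2) = Pow(Add(92, Mul(-2, Rational(1, 11))), 2) = Pow(Add(92, Rational(-2, 11)), 2) = Pow(Rational(1010, 11), 2) = Rational(1020100, 121)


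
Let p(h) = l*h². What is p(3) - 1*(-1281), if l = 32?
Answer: 1569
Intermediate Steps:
p(h) = 32*h²
p(3) - 1*(-1281) = 32*3² - 1*(-1281) = 32*9 + 1281 = 288 + 1281 = 1569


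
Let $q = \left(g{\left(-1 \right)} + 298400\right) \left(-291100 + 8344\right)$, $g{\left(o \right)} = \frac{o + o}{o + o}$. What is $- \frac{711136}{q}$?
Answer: $\frac{177784}{21093668289} \approx 8.4283 \cdot 10^{-6}$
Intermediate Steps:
$g{\left(o \right)} = 1$ ($g{\left(o \right)} = \frac{2 o}{2 o} = 2 o \frac{1}{2 o} = 1$)
$q = -84374673156$ ($q = \left(1 + 298400\right) \left(-291100 + 8344\right) = 298401 \left(-282756\right) = -84374673156$)
$- \frac{711136}{q} = - \frac{711136}{-84374673156} = \left(-711136\right) \left(- \frac{1}{84374673156}\right) = \frac{177784}{21093668289}$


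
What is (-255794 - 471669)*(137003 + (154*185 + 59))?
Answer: -120432954576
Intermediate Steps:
(-255794 - 471669)*(137003 + (154*185 + 59)) = -727463*(137003 + (28490 + 59)) = -727463*(137003 + 28549) = -727463*165552 = -120432954576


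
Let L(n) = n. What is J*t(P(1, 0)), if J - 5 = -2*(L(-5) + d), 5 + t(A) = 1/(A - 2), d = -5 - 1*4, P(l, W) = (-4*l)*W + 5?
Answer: -154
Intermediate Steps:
P(l, W) = 5 - 4*W*l (P(l, W) = -4*W*l + 5 = 5 - 4*W*l)
d = -9 (d = -5 - 4 = -9)
t(A) = -5 + 1/(-2 + A) (t(A) = -5 + 1/(A - 2) = -5 + 1/(-2 + A))
J = 33 (J = 5 - 2*(-5 - 9) = 5 - 2*(-14) = 5 + 28 = 33)
J*t(P(1, 0)) = 33*((11 - 5*(5 - 4*0*1))/(-2 + (5 - 4*0*1))) = 33*((11 - 5*(5 + 0))/(-2 + (5 + 0))) = 33*((11 - 5*5)/(-2 + 5)) = 33*((11 - 25)/3) = 33*((⅓)*(-14)) = 33*(-14/3) = -154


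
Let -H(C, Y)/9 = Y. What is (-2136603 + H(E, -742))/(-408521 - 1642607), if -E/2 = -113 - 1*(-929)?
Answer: 2129925/2051128 ≈ 1.0384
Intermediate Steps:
E = -1632 (E = -2*(-113 - 1*(-929)) = -2*(-113 + 929) = -2*816 = -1632)
H(C, Y) = -9*Y
(-2136603 + H(E, -742))/(-408521 - 1642607) = (-2136603 - 9*(-742))/(-408521 - 1642607) = (-2136603 + 6678)/(-2051128) = -2129925*(-1/2051128) = 2129925/2051128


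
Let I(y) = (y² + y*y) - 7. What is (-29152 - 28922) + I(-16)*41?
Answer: -37369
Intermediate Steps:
I(y) = -7 + 2*y² (I(y) = (y² + y²) - 7 = 2*y² - 7 = -7 + 2*y²)
(-29152 - 28922) + I(-16)*41 = (-29152 - 28922) + (-7 + 2*(-16)²)*41 = -58074 + (-7 + 2*256)*41 = -58074 + (-7 + 512)*41 = -58074 + 505*41 = -58074 + 20705 = -37369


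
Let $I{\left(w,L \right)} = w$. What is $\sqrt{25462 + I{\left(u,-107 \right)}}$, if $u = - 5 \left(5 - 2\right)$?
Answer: $\sqrt{25447} \approx 159.52$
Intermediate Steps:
$u = -15$ ($u = \left(-5\right) 3 = -15$)
$\sqrt{25462 + I{\left(u,-107 \right)}} = \sqrt{25462 - 15} = \sqrt{25447}$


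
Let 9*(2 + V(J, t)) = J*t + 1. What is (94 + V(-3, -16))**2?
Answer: 769129/81 ≈ 9495.4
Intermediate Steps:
V(J, t) = -17/9 + J*t/9 (V(J, t) = -2 + (J*t + 1)/9 = -2 + (1 + J*t)/9 = -2 + (1/9 + J*t/9) = -17/9 + J*t/9)
(94 + V(-3, -16))**2 = (94 + (-17/9 + (1/9)*(-3)*(-16)))**2 = (94 + (-17/9 + 16/3))**2 = (94 + 31/9)**2 = (877/9)**2 = 769129/81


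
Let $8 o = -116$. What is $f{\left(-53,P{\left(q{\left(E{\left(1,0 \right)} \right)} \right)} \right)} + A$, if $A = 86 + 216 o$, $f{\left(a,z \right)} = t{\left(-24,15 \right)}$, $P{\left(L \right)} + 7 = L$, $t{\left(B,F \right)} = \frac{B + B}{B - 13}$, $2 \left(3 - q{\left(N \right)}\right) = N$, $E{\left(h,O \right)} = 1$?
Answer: $- \frac{112654}{37} \approx -3044.7$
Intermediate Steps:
$o = - \frac{29}{2}$ ($o = \frac{1}{8} \left(-116\right) = - \frac{29}{2} \approx -14.5$)
$q{\left(N \right)} = 3 - \frac{N}{2}$
$t{\left(B,F \right)} = \frac{2 B}{-13 + B}$
$P{\left(L \right)} = -7 + L$
$f{\left(a,z \right)} = \frac{48}{37}$ ($f{\left(a,z \right)} = 2 \left(-24\right) \frac{1}{-13 - 24} = 2 \left(-24\right) \frac{1}{-37} = 2 \left(-24\right) \left(- \frac{1}{37}\right) = \frac{48}{37}$)
$A = -3046$ ($A = 86 + 216 \left(- \frac{29}{2}\right) = 86 - 3132 = -3046$)
$f{\left(-53,P{\left(q{\left(E{\left(1,0 \right)} \right)} \right)} \right)} + A = \frac{48}{37} - 3046 = - \frac{112654}{37}$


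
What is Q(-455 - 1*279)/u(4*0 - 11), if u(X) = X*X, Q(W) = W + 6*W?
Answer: -5138/121 ≈ -42.463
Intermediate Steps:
Q(W) = 7*W
u(X) = X²
Q(-455 - 1*279)/u(4*0 - 11) = (7*(-455 - 1*279))/((4*0 - 11)²) = (7*(-455 - 279))/((0 - 11)²) = (7*(-734))/((-11)²) = -5138/121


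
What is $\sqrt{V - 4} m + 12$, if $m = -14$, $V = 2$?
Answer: $12 - 14 i \sqrt{2} \approx 12.0 - 19.799 i$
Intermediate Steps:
$\sqrt{V - 4} m + 12 = \sqrt{2 - 4} \left(-14\right) + 12 = \sqrt{-2} \left(-14\right) + 12 = i \sqrt{2} \left(-14\right) + 12 = - 14 i \sqrt{2} + 12 = 12 - 14 i \sqrt{2}$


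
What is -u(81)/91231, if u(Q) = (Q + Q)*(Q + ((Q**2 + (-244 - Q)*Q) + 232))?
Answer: 3151062/91231 ≈ 34.539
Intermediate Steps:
u(Q) = 2*Q*(232 + Q + Q**2 + Q*(-244 - Q)) (u(Q) = (2*Q)*(Q + ((Q**2 + Q*(-244 - Q)) + 232)) = (2*Q)*(Q + (232 + Q**2 + Q*(-244 - Q))) = (2*Q)*(232 + Q + Q**2 + Q*(-244 - Q)) = 2*Q*(232 + Q + Q**2 + Q*(-244 - Q)))
-u(81)/91231 = -2*81*(232 - 243*81)/91231 = -2*81*(232 - 19683)*(1/91231) = -2*81*(-19451)*(1/91231) = -1*(-3151062)*(1/91231) = 3151062*(1/91231) = 3151062/91231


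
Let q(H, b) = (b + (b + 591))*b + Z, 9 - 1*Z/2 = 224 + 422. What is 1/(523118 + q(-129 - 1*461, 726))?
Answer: 1/2005062 ≈ 4.9874e-7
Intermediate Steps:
Z = -1274 (Z = 18 - 2*(224 + 422) = 18 - 2*646 = 18 - 1292 = -1274)
q(H, b) = -1274 + b*(591 + 2*b) (q(H, b) = (b + (b + 591))*b - 1274 = (b + (591 + b))*b - 1274 = (591 + 2*b)*b - 1274 = b*(591 + 2*b) - 1274 = -1274 + b*(591 + 2*b))
1/(523118 + q(-129 - 1*461, 726)) = 1/(523118 + (-1274 + 2*726**2 + 591*726)) = 1/(523118 + (-1274 + 2*527076 + 429066)) = 1/(523118 + (-1274 + 1054152 + 429066)) = 1/(523118 + 1481944) = 1/2005062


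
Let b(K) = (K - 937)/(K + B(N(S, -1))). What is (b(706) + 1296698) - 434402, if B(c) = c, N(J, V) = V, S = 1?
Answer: 202639483/235 ≈ 8.6230e+5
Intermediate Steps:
b(K) = (-937 + K)/(-1 + K) (b(K) = (K - 937)/(K - 1) = (-937 + K)/(-1 + K))
(b(706) + 1296698) - 434402 = ((-937 + 706)/(-1 + 706) + 1296698) - 434402 = (-231/705 + 1296698) - 434402 = ((1/705)*(-231) + 1296698) - 434402 = (-77/235 + 1296698) - 434402 = 304723953/235 - 434402 = 202639483/235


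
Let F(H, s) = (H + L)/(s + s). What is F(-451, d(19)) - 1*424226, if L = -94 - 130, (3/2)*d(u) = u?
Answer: -32243201/76 ≈ -4.2425e+5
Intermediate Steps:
d(u) = 2*u/3
L = -224
F(H, s) = (-224 + H)/(2*s) (F(H, s) = (H - 224)/(s + s) = (-224 + H)/((2*s)) = (-224 + H)*(1/(2*s)) = (-224 + H)/(2*s))
F(-451, d(19)) - 1*424226 = (-224 - 451)/(2*(((⅔)*19))) - 1*424226 = (½)*(-675)/(38/3) - 424226 = (½)*(3/38)*(-675) - 424226 = -2025/76 - 424226 = -32243201/76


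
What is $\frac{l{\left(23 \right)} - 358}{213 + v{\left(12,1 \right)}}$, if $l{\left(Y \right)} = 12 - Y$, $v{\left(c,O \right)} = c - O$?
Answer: $- \frac{369}{224} \approx -1.6473$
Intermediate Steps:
$\frac{l{\left(23 \right)} - 358}{213 + v{\left(12,1 \right)}} = \frac{\left(12 - 23\right) - 358}{213 + \left(12 - 1\right)} = \frac{-11 - 358}{213 + 11} = - \frac{369}{224}$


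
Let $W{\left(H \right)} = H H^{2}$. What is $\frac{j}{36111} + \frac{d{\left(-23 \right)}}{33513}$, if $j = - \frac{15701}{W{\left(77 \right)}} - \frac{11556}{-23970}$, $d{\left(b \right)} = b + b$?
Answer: $- \frac{47654631692257}{35034928175643935} \approx -0.0013602$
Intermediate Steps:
$W{\left(H \right)} = H^{3}$
$d{\left(b \right)} = 2 b$
$j = \frac{116651009}{260549905}$ ($j = - \frac{15701}{77^{3}} - \frac{11556}{-23970} = - \frac{15701}{456533} - - \frac{1926}{3995} = \left(-15701\right) \frac{1}{456533} + \frac{1926}{3995} = - \frac{2243}{65219} + \frac{1926}{3995} = \frac{116651009}{260549905} \approx 0.44771$)
$\frac{j}{36111} + \frac{d{\left(-23 \right)}}{33513} = \frac{116651009}{260549905 \cdot 36111} + \frac{2 \left(-23\right)}{33513} = \frac{116651009}{260549905} \cdot \frac{1}{36111} - \frac{46}{33513} = \frac{116651009}{9408717619455} - \frac{46}{33513} = - \frac{47654631692257}{35034928175643935}$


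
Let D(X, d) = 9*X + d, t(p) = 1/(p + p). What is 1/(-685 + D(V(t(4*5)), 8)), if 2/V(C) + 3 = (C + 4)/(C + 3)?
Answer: -101/69466 ≈ -0.0014539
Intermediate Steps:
t(p) = 1/(2*p)
V(C) = 2/(-3 + (4 + C)/(3 + C)) (V(C) = 2/(-3 + (C + 4)/(C + 3)) = 2/(-3 + (4 + C)/(3 + C)))
D(X, d) = d + 9*X
1/(-685 + D(V(t(4*5)), 8)) = 1/(-685 + (8 + 9*(2*(-3 - 1/(2*(4*5)))/(5 + 2*(1/(2*((4*5)))))))) = 1/(-685 + (8 + 9*(2*(-3 - 1/(2*20))/(5 + 2*((1/2)/20))))) = 1/(-685 + (8 + 9*(2*(-3 - 1/(2*20))/(5 + 2*((1/2)*(1/20)))))) = 1/(-685 + (8 + 9*(2*(-3 - 1*1/40)/(5 + 2*(1/40))))) = 1/(-685 + (8 + 9*(2*(-3 - 1/40)/(5 + 1/20)))) = 1/(-685 + (8 + 9*(2*(-121/40)/(101/20)))) = 1/(-685 + (8 + 9*(2*(20/101)*(-121/40)))) = 1/(-685 + (8 + 9*(-121/101))) = 1/(-685 + (8 - 1089/101)) = 1/(-685 - 281/101) = 1/(-69466/101) = -101/69466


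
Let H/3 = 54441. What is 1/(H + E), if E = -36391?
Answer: 1/126932 ≈ 7.8782e-6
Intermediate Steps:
H = 163323 (H = 3*54441 = 163323)
1/(H + E) = 1/(163323 - 36391) = 1/126932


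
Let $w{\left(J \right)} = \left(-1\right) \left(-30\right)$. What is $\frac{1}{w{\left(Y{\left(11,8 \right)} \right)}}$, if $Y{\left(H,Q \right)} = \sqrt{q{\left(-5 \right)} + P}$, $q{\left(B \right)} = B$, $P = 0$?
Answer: $\frac{1}{30} \approx 0.033333$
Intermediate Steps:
$Y{\left(H,Q \right)} = i \sqrt{5}$ ($Y{\left(H,Q \right)} = \sqrt{-5 + 0} = \sqrt{-5} = i \sqrt{5}$)
$w{\left(J \right)} = 30$
$\frac{1}{w{\left(Y{\left(11,8 \right)} \right)}} = \frac{1}{30}$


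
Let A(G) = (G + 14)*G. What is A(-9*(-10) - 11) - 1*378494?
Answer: -371147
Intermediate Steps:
A(G) = G*(14 + G) (A(G) = (14 + G)*G = G*(14 + G))
A(-9*(-10) - 11) - 1*378494 = (-9*(-10) - 11)*(14 + (-9*(-10) - 11)) - 1*378494 = (90 - 11)*(14 + (90 - 11)) - 378494 = 79*(14 + 79) - 378494 = 79*93 - 378494 = 7347 - 378494 = -371147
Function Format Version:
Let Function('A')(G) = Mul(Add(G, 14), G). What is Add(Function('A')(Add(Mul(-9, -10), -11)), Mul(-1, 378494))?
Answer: -371147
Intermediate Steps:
Function('A')(G) = Mul(G, Add(14, G)) (Function('A')(G) = Mul(Add(14, G), G) = Mul(G, Add(14, G)))
Add(Function('A')(Add(Mul(-9, -10), -11)), Mul(-1, 378494)) = Add(Mul(Add(Mul(-9, -10), -11), Add(14, Add(Mul(-9, -10), -11))), Mul(-1, 378494)) = Add(Mul(Add(90, -11), Add(14, Add(90, -11))), -378494) = Add(Mul(79, Add(14, 79)), -378494) = Add(Mul(79, 93), -378494) = Add(7347, -378494) = -371147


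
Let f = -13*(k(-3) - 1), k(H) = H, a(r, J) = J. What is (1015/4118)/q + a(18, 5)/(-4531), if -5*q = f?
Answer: -829845/33456904 ≈ -0.024803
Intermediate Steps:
f = 52 (f = -13*(-3 - 1) = -13*(-4) = 52)
q = -52/5 (q = -1/5*52 = -52/5 ≈ -10.400)
(1015/4118)/q + a(18, 5)/(-4531) = (1015/4118)/(-52/5) + 5/(-4531) = (1015*(1/4118))*(-5/52) + 5*(-1/4531) = (35/142)*(-5/52) - 5/4531 = -175/7384 - 5/4531 = -829845/33456904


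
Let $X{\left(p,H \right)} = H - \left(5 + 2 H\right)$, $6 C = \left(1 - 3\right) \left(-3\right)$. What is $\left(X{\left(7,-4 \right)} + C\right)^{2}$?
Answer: $0$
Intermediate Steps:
$C = 1$ ($C = \frac{\left(1 - 3\right) \left(-3\right)}{6} = \frac{\left(-2\right) \left(-3\right)}{6} = \frac{1}{6} \cdot 6 = 1$)
$X{\left(p,H \right)} = -5 - H$ ($X{\left(p,H \right)} = H - \left(5 + 2 H\right) = -5 - H$)
$\left(X{\left(7,-4 \right)} + C\right)^{2} = \left(\left(-5 - -4\right) + 1\right)^{2} = \left(\left(-5 + 4\right) + 1\right)^{2} = \left(-1 + 1\right)^{2} = 0^{2} = 0$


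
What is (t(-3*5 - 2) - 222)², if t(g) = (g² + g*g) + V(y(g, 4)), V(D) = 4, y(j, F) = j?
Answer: 129600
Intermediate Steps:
t(g) = 4 + 2*g² (t(g) = (g² + g*g) + 4 = (g² + g²) + 4 = 2*g² + 4 = 4 + 2*g²)
(t(-3*5 - 2) - 222)² = ((4 + 2*(-3*5 - 2)²) - 222)² = ((4 + 2*(-15 - 2)²) - 222)² = ((4 + 2*(-17)²) - 222)² = ((4 + 2*289) - 222)² = ((4 + 578) - 222)² = (582 - 222)² = 360² = 129600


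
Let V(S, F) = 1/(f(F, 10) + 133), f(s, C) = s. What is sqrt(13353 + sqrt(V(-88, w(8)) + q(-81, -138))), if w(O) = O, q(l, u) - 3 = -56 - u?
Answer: sqrt(265470993 + 141*sqrt(1690026))/141 ≈ 115.60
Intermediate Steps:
q(l, u) = -53 - u (q(l, u) = 3 + (-56 - u) = -53 - u)
V(S, F) = 1/(133 + F) (V(S, F) = 1/(F + 133) = 1/(133 + F))
sqrt(13353 + sqrt(V(-88, w(8)) + q(-81, -138))) = sqrt(13353 + sqrt(1/(133 + 8) + (-53 - 1*(-138)))) = sqrt(13353 + sqrt(1/141 + (-53 + 138))) = sqrt(13353 + sqrt(1/141 + 85)) = sqrt(13353 + sqrt(11986/141)) = sqrt(13353 + sqrt(1690026)/141)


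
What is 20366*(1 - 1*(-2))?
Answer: 61098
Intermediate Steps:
20366*(1 - 1*(-2)) = 20366*(1 + 2) = 20366*3 = 61098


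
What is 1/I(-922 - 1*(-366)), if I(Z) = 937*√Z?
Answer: -I*√139/260486 ≈ -4.5261e-5*I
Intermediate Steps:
1/I(-922 - 1*(-366)) = 1/(937*√(-922 - 1*(-366))) = 1/(937*√(-922 + 366)) = 1/(937*√(-556)) = 1/(937*(2*I*√139)) = 1/(1874*I*√139) = -I*√139/260486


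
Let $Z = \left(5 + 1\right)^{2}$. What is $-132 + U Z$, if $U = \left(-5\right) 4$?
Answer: $-852$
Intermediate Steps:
$U = -20$
$Z = 36$ ($Z = 6^{2} = 36$)
$-132 + U Z = -132 - 720 = -852$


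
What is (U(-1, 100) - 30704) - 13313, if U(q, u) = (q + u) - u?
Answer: -44018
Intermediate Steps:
U(q, u) = q
(U(-1, 100) - 30704) - 13313 = (-1 - 30704) - 13313 = -30705 - 13313 = -44018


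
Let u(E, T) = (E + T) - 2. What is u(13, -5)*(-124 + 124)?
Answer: 0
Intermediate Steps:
u(E, T) = -2 + E + T
u(13, -5)*(-124 + 124) = (-2 + 13 - 5)*(-124 + 124) = 6*0 = 0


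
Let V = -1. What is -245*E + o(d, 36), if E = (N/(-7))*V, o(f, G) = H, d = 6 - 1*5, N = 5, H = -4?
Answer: -179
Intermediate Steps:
d = 1 (d = 6 - 5 = 1)
o(f, G) = -4
E = 5/7 (E = (5/(-7))*(-1) = -⅐*5*(-1) = -5/7*(-1) = 5/7 ≈ 0.71429)
-245*E + o(d, 36) = -245*5/7 - 4 = -175 - 4 = -179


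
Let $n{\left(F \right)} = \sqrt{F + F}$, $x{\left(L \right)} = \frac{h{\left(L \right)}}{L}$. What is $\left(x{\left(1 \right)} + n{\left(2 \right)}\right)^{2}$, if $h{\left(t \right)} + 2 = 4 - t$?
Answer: $9$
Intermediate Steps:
$h{\left(t \right)} = 2 - t$ ($h{\left(t \right)} = -2 - \left(-4 + t\right) = 2 - t$)
$x{\left(L \right)} = \frac{2 - L}{L}$
$n{\left(F \right)} = \sqrt{2} \sqrt{F}$ ($n{\left(F \right)} = \sqrt{2 F} = \sqrt{2} \sqrt{F}$)
$\left(x{\left(1 \right)} + n{\left(2 \right)}\right)^{2} = \left(\frac{2 - 1}{1} + \sqrt{2} \sqrt{2}\right)^{2} = \left(1 \left(2 - 1\right) + 2\right)^{2} = \left(1 \cdot 1 + 2\right)^{2} = \left(1 + 2\right)^{2} = 3^{2} = 9$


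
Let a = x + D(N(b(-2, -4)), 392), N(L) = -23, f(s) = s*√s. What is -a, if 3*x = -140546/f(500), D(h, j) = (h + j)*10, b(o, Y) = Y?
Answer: -3690 + 70273*√5/37500 ≈ -3685.8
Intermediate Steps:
f(s) = s^(3/2)
D(h, j) = 10*h + 10*j
x = -70273*√5/37500 (x = (-140546*√5/25000)/3 = (-70273*√5/12500)/3 = -70273*√5/37500 ≈ -4.1903)
a = 3690 - 70273*√5/37500 (a = -70273*√5/37500 + (10*(-23) + 10*392) = -70273*√5/37500 + (-230 + 3920) = -70273*√5/37500 + 3690 = 3690 - 70273*√5/37500 ≈ 3685.8)
-a = -(3690 - 70273*√5/37500) = -3690 + 70273*√5/37500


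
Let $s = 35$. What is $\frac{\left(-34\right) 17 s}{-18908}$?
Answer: $\frac{10115}{9454} \approx 1.0699$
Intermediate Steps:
$\frac{\left(-34\right) 17 s}{-18908} = \frac{\left(-34\right) 17 \cdot 35}{-18908} = \left(-578\right) 35 \left(- \frac{1}{18908}\right) = \left(-20230\right) \left(- \frac{1}{18908}\right) = \frac{10115}{9454}$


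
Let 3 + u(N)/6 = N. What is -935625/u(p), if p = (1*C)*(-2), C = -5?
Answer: -311875/14 ≈ -22277.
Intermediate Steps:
p = 10 (p = (1*(-5))*(-2) = -5*(-2) = 10)
u(N) = -18 + 6*N
-935625/u(p) = -935625/(-18 + 6*10) = -935625/(-18 + 60) = -935625/42 = -935625*1/42 = -311875/14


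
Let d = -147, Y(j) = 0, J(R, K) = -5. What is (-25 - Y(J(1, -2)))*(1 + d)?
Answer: 3650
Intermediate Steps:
(-25 - Y(J(1, -2)))*(1 + d) = (-25 - 1*0)*(1 - 147) = (-25 + 0)*(-146) = -25*(-146) = 3650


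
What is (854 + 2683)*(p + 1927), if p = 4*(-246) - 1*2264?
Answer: -4672377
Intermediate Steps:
p = -3248 (p = -984 - 2264 = -3248)
(854 + 2683)*(p + 1927) = (854 + 2683)*(-3248 + 1927) = 3537*(-1321) = -4672377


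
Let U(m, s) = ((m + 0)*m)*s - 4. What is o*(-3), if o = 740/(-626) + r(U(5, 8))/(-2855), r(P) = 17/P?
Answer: 621149763/175148540 ≈ 3.5464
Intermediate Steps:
U(m, s) = -4 + s*m**2 (U(m, s) = (m*m)*s - 4 = m**2*s - 4 = s*m**2 - 4 = -4 + s*m**2)
o = -207049921/175148540 (o = 740/(-626) + (17/(-4 + 8*5**2))/(-2855) = 740*(-1/626) + (17/(-4 + 8*25))*(-1/2855) = -370/313 + (17/(-4 + 200))*(-1/2855) = -370/313 + (17/196)*(-1/2855) = -370/313 - 17/559580 = -207049921/175148540 ≈ -1.1821)
o*(-3) = -207049921/175148540*(-3) = 621149763/175148540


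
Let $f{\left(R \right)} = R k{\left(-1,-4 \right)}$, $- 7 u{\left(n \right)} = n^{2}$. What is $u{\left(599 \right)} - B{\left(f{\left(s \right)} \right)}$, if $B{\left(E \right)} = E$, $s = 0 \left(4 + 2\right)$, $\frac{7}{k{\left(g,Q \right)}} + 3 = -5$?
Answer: $- \frac{358801}{7} \approx -51257.0$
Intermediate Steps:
$k{\left(g,Q \right)} = - \frac{7}{8}$ ($k{\left(g,Q \right)} = \frac{7}{-3 - 5} = \frac{7}{-8} = 7 \left(- \frac{1}{8}\right) = - \frac{7}{8}$)
$u{\left(n \right)} = - \frac{n^{2}}{7}$
$s = 0$ ($s = 0 \cdot 6 = 0$)
$f{\left(R \right)} = - \frac{7 R}{8}$ ($f{\left(R \right)} = R \left(- \frac{7}{8}\right) = - \frac{7 R}{8}$)
$u{\left(599 \right)} - B{\left(f{\left(s \right)} \right)} = - \frac{599^{2}}{7} - \left(- \frac{7}{8}\right) 0 = \left(- \frac{1}{7}\right) 358801 - 0 = - \frac{358801}{7} + 0 = - \frac{358801}{7}$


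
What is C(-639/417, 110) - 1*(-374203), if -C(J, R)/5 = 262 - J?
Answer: 51831062/139 ≈ 3.7289e+5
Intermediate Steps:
C(J, R) = -1310 + 5*J (C(J, R) = -5*(262 - J) = -1310 + 5*J)
C(-639/417, 110) - 1*(-374203) = (-1310 + 5*(-639/417)) - 1*(-374203) = (-1310 + 5*(-639*1/417)) + 374203 = (-1310 + 5*(-213/139)) + 374203 = (-1310 - 1065/139) + 374203 = -183155/139 + 374203 = 51831062/139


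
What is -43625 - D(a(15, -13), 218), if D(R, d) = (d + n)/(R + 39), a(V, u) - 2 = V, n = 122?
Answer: -610835/14 ≈ -43631.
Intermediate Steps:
a(V, u) = 2 + V
D(R, d) = (122 + d)/(39 + R) (D(R, d) = (d + 122)/(R + 39) = (122 + d)/(39 + R))
-43625 - D(a(15, -13), 218) = -43625 - (122 + 218)/(39 + (2 + 15)) = -43625 - 340/(39 + 17) = -43625 - 340/56 = -43625 - 1*85/14 = -43625 - 85/14 = -610835/14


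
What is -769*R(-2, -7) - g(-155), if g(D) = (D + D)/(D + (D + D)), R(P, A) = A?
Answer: 16147/3 ≈ 5382.3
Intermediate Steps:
g(D) = ⅔ (g(D) = (2*D)/(D + 2*D) = (2*D)/((3*D)) = (2*D)*(1/(3*D)) = ⅔)
-769*R(-2, -7) - g(-155) = -769*(-7) - 1*⅔ = 5383 - ⅔ = 16147/3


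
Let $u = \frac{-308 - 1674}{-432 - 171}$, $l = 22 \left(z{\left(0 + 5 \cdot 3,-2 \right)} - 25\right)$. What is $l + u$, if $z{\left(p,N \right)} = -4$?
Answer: $- \frac{382732}{603} \approx -634.71$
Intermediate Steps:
$l = -638$ ($l = 22 \left(-4 - 25\right) = 22 \left(-29\right) = -638$)
$u = \frac{1982}{603}$ ($u = - \frac{1982}{-603} = \left(-1982\right) \left(- \frac{1}{603}\right) = \frac{1982}{603} \approx 3.2869$)
$l + u = -638 + \frac{1982}{603} = - \frac{382732}{603}$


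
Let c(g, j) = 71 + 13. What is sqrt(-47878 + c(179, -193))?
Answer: I*sqrt(47794) ≈ 218.62*I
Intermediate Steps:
c(g, j) = 84
sqrt(-47878 + c(179, -193)) = sqrt(-47878 + 84) = sqrt(-47794) = I*sqrt(47794)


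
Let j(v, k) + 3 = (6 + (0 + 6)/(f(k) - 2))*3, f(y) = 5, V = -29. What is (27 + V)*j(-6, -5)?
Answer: -42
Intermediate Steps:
j(v, k) = 21 (j(v, k) = -3 + (6 + (0 + 6)/(5 - 2))*3 = -3 + (6 + 6/3)*3 = -3 + (6 + 6*(1/3))*3 = -3 + (6 + 2)*3 = -3 + 8*3 = -3 + 24 = 21)
(27 + V)*j(-6, -5) = (27 - 29)*21 = -2*21 = -42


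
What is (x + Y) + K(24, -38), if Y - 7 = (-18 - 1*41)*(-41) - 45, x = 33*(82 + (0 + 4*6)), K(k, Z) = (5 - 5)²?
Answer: 5879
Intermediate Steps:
K(k, Z) = 0 (K(k, Z) = 0² = 0)
x = 3498 (x = 33*(82 + (0 + 24)) = 33*(82 + 24) = 33*106 = 3498)
Y = 2381 (Y = 7 + ((-18 - 1*41)*(-41) - 45) = 7 + ((-18 - 41)*(-41) - 45) = 7 + (-59*(-41) - 45) = 7 + (2419 - 45) = 7 + 2374 = 2381)
(x + Y) + K(24, -38) = (3498 + 2381) + 0 = 5879 + 0 = 5879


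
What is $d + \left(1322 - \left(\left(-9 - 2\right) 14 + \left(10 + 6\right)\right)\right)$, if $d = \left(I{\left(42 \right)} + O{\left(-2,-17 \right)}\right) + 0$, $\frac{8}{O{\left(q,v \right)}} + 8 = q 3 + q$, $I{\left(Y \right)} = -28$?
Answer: $\frac{2863}{2} \approx 1431.5$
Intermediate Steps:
$O{\left(q,v \right)} = \frac{8}{-8 + 4 q}$ ($O{\left(q,v \right)} = \frac{8}{-8 + \left(q 3 + q\right)} = \frac{8}{-8 + \left(3 q + q\right)} = \frac{8}{-8 + 4 q}$)
$d = - \frac{57}{2}$ ($d = \left(-28 + \frac{2}{-2 - 2}\right) + 0 = \left(-28 + \frac{2}{-4}\right) + 0 = \left(-28 + 2 \left(- \frac{1}{4}\right)\right) + 0 = \left(-28 - \frac{1}{2}\right) + 0 = - \frac{57}{2} + 0 = - \frac{57}{2} \approx -28.5$)
$d + \left(1322 - \left(\left(-9 - 2\right) 14 + \left(10 + 6\right)\right)\right) = - \frac{57}{2} + \left(1322 - \left(\left(-9 - 2\right) 14 + \left(10 + 6\right)\right)\right) = - \frac{57}{2} + \left(1322 - \left(\left(-11\right) 14 + 16\right)\right) = - \frac{57}{2} + \left(1322 - \left(-154 + 16\right)\right) = - \frac{57}{2} + \left(1322 - -138\right) = - \frac{57}{2} + \left(1322 + 138\right) = - \frac{57}{2} + 1460 = \frac{2863}{2}$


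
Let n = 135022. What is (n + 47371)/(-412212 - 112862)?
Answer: -182393/525074 ≈ -0.34737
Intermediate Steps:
(n + 47371)/(-412212 - 112862) = (135022 + 47371)/(-412212 - 112862) = 182393/(-525074) = 182393*(-1/525074) = -182393/525074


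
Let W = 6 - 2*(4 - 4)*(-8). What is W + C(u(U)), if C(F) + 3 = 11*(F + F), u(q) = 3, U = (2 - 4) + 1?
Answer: 69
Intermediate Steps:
U = -1 (U = -2 + 1 = -1)
C(F) = -3 + 22*F (C(F) = -3 + 11*(F + F) = -3 + 11*(2*F) = -3 + 22*F)
W = 6 (W = 6 - 2*0*(-8) = 6 + 0*(-8) = 6 + 0 = 6)
W + C(u(U)) = 6 + (-3 + 22*3) = 6 + (-3 + 66) = 6 + 63 = 69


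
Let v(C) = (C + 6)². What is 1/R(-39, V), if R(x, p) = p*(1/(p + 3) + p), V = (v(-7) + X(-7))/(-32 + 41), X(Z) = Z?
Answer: 63/10 ≈ 6.3000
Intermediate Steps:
v(C) = (6 + C)²
V = -⅔ (V = ((6 - 7)² - 7)/(-32 + 41) = ((-1)² - 7)/9 = (1 - 7)*(⅑) = -6*⅑ = -⅔ ≈ -0.66667)
R(x, p) = p*(p + 1/(3 + p)) (R(x, p) = p*(1/(3 + p) + p) = p*(p + 1/(3 + p)))
1/R(-39, V) = 1/(-2*(1 + (-⅔)² + 3*(-⅔))/(3*(3 - ⅔))) = 1/(-2*(1 + 4/9 - 2)/(3*7/3)) = 1/(-⅔*3/7*(-5/9)) = 1/(10/63) = 63/10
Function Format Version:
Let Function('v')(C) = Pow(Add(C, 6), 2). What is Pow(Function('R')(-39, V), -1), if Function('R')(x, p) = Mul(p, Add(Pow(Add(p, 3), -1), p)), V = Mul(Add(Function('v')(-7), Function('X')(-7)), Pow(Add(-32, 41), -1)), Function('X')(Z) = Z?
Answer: Rational(63, 10) ≈ 6.3000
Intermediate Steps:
Function('v')(C) = Pow(Add(6, C), 2)
V = Rational(-2, 3) (V = Mul(Add(Pow(Add(6, -7), 2), -7), Pow(Add(-32, 41), -1)) = Mul(Add(Pow(-1, 2), -7), Pow(9, -1)) = Mul(Add(1, -7), Rational(1, 9)) = Mul(-6, Rational(1, 9)) = Rational(-2, 3) ≈ -0.66667)
Function('R')(x, p) = Mul(p, Add(p, Pow(Add(3, p), -1))) (Function('R')(x, p) = Mul(p, Add(Pow(Add(3, p), -1), p)) = Mul(p, Add(p, Pow(Add(3, p), -1))))
Pow(Function('R')(-39, V), -1) = Pow(Mul(Rational(-2, 3), Pow(Add(3, Rational(-2, 3)), -1), Add(1, Pow(Rational(-2, 3), 2), Mul(3, Rational(-2, 3)))), -1) = Pow(Mul(Rational(-2, 3), Pow(Rational(7, 3), -1), Add(1, Rational(4, 9), -2)), -1) = Pow(Mul(Rational(-2, 3), Rational(3, 7), Rational(-5, 9)), -1) = Pow(Rational(10, 63), -1) = Rational(63, 10)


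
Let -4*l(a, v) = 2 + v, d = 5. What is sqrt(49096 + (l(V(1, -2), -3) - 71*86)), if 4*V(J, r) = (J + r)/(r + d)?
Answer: sqrt(171961)/2 ≈ 207.34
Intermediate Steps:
V(J, r) = (J + r)/(4*(5 + r)) (V(J, r) = ((J + r)/(r + 5))/4 = ((J + r)/(5 + r))/4 = (J + r)/(4*(5 + r)))
l(a, v) = -1/2 - v/4 (l(a, v) = -(2 + v)/4 = -1/2 - v/4)
sqrt(49096 + (l(V(1, -2), -3) - 71*86)) = sqrt(49096 + ((-1/2 - 1/4*(-3)) - 71*86)) = sqrt(49096 + ((-1/2 + 3/4) - 6106)) = sqrt(49096 + (1/4 - 6106)) = sqrt(49096 - 24423/4) = sqrt(171961/4) = sqrt(171961)/2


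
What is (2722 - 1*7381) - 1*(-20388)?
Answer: 15729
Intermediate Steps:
(2722 - 1*7381) - 1*(-20388) = (2722 - 7381) + 20388 = -4659 + 20388 = 15729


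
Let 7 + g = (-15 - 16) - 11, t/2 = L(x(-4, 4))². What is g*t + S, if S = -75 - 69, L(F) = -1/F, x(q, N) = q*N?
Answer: -18481/128 ≈ -144.38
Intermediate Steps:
x(q, N) = N*q
t = 1/128 (t = 2*(-1/(4*(-4)))² = 2*(-1/(-16))² = 2*(-1*(-1/16))² = 2*(1/16)² = 2*(1/256) = 1/128 ≈ 0.0078125)
S = -144
g = -49 (g = -7 + ((-15 - 16) - 11) = -7 + (-31 - 11) = -7 - 42 = -49)
g*t + S = -49*1/128 - 144 = -49/128 - 144 = -18481/128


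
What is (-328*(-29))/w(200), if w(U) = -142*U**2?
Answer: -1189/710000 ≈ -0.0016746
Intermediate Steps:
(-328*(-29))/w(200) = (-328*(-29))/((-142*200**2)) = 9512/((-142*40000)) = 9512/(-5680000) = 9512*(-1/5680000) = -1189/710000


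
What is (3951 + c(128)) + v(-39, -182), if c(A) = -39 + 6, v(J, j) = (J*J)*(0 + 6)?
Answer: 13044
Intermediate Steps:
v(J, j) = 6*J² (v(J, j) = J²*6 = 6*J²)
c(A) = -33
(3951 + c(128)) + v(-39, -182) = (3951 - 33) + 6*(-39)² = 3918 + 6*1521 = 3918 + 9126 = 13044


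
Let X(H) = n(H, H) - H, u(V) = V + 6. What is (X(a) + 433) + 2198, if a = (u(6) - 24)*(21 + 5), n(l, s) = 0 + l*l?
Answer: 100287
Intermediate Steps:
u(V) = 6 + V
n(l, s) = l² (n(l, s) = 0 + l² = l²)
a = -312 (a = ((6 + 6) - 24)*(21 + 5) = (12 - 24)*26 = -12*26 = -312)
X(H) = H² - H
(X(a) + 433) + 2198 = (-312*(-1 - 312) + 433) + 2198 = (-312*(-313) + 433) + 2198 = (97656 + 433) + 2198 = 98089 + 2198 = 100287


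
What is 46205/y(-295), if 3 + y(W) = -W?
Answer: 46205/292 ≈ 158.24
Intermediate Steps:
y(W) = -3 - W
46205/y(-295) = 46205/(-3 - 1*(-295)) = 46205/(-3 + 295) = 46205/292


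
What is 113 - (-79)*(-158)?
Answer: -12369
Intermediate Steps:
113 - (-79)*(-158) = 113 - 79*158 = 113 - 12482 = -12369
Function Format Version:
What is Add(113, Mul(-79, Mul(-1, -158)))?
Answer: -12369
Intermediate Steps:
Add(113, Mul(-79, Mul(-1, -158))) = Add(113, Mul(-79, 158)) = Add(113, -12482) = -12369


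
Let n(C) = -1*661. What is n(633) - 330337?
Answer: -330998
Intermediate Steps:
n(C) = -661
n(633) - 330337 = -661 - 330337 = -330998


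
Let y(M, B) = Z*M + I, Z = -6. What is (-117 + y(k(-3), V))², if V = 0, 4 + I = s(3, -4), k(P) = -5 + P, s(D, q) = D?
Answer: 4900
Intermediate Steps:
I = -1 (I = -4 + 3 = -1)
y(M, B) = -1 - 6*M (y(M, B) = -6*M - 1 = -1 - 6*M)
(-117 + y(k(-3), V))² = (-117 + (-1 - 6*(-5 - 3)))² = (-117 + (-1 - 6*(-8)))² = (-117 + (-1 + 48))² = (-117 + 47)² = (-70)² = 4900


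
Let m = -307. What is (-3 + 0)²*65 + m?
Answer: 278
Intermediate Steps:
(-3 + 0)²*65 + m = (-3 + 0)²*65 - 307 = (-3)²*65 - 307 = 9*65 - 307 = 585 - 307 = 278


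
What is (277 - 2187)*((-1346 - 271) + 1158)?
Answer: 876690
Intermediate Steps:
(277 - 2187)*((-1346 - 271) + 1158) = -1910*(-1617 + 1158) = -1910*(-459) = 876690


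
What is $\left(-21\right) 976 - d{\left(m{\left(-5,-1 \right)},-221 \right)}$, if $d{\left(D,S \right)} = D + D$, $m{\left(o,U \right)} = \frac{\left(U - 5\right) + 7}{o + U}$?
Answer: $- \frac{61487}{3} \approx -20496.0$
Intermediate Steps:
$m{\left(o,U \right)} = \frac{2 + U}{U + o}$ ($m{\left(o,U \right)} = \frac{\left(U - 5\right) + 7}{U + o} = \frac{\left(-5 + U\right) + 7}{U + o} = \frac{2 + U}{U + o}$)
$d{\left(D,S \right)} = 2 D$
$\left(-21\right) 976 - d{\left(m{\left(-5,-1 \right)},-221 \right)} = \left(-21\right) 976 - 2 \frac{2 - 1}{-1 - 5} = -20496 - 2 \frac{1}{-6} \cdot 1 = -20496 - 2 \left(\left(- \frac{1}{6}\right) 1\right) = -20496 - 2 \left(- \frac{1}{6}\right) = -20496 - - \frac{1}{3} = -20496 + \frac{1}{3} = - \frac{61487}{3}$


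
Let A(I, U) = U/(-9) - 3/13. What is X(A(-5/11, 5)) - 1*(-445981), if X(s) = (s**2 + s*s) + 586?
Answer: 6113072591/13689 ≈ 4.4657e+5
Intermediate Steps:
A(I, U) = -3/13 - U/9 (A(I, U) = U*(-1/9) - 3*1/13 = -U/9 - 3/13 = -3/13 - U/9)
X(s) = 586 + 2*s**2 (X(s) = (s**2 + s**2) + 586 = 2*s**2 + 586 = 586 + 2*s**2)
X(A(-5/11, 5)) - 1*(-445981) = (586 + 2*(-3/13 - 1/9*5)**2) - 1*(-445981) = (586 + 2*(-3/13 - 5/9)**2) + 445981 = (586 + 2*(-92/117)**2) + 445981 = (586 + 2*(8464/13689)) + 445981 = (586 + 16928/13689) + 445981 = 8038682/13689 + 445981 = 6113072591/13689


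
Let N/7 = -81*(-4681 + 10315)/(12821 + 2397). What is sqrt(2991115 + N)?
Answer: 2*sqrt(883490182759)/1087 ≈ 1729.4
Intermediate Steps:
N = -228177/1087 (N = 7*(-81*(-4681 + 10315)/(12821 + 2397)) = 7*(-456354/15218) = 7*(-81*2817/7609) = 7*(-228177/7609) = -228177/1087 ≈ -209.91)
sqrt(2991115 + N) = sqrt(2991115 - 228177/1087) = sqrt(3251113828/1087) = 2*sqrt(883490182759)/1087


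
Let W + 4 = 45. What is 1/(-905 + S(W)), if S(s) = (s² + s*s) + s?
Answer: 1/2498 ≈ 0.00040032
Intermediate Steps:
W = 41 (W = -4 + 45 = 41)
S(s) = s + 2*s² (S(s) = (s² + s²) + s = 2*s² + s = s + 2*s²)
1/(-905 + S(W)) = 1/(-905 + 41*(1 + 2*41)) = 1/(-905 + 41*(1 + 82)) = 1/(-905 + 41*83) = 1/(-905 + 3403) = 1/2498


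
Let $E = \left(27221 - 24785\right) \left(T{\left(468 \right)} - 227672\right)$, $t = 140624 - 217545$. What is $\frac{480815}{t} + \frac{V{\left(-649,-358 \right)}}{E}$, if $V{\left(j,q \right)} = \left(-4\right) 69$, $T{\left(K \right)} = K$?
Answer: $- \frac{22176345756597}{3547782053452} \approx -6.2508$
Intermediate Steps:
$t = -76921$ ($t = 140624 - 217545 = -76921$)
$V{\left(j,q \right)} = -276$
$E = -553468944$ ($E = \left(27221 - 24785\right) \left(468 - 227672\right) = 2436 \left(-227204\right) = -553468944$)
$\frac{480815}{t} + \frac{V{\left(-649,-358 \right)}}{E} = \frac{480815}{-76921} - \frac{276}{-553468944} = 480815 \left(- \frac{1}{76921}\right) - - \frac{23}{46122412} = - \frac{480815}{76921} + \frac{23}{46122412} = - \frac{22176345756597}{3547782053452}$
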